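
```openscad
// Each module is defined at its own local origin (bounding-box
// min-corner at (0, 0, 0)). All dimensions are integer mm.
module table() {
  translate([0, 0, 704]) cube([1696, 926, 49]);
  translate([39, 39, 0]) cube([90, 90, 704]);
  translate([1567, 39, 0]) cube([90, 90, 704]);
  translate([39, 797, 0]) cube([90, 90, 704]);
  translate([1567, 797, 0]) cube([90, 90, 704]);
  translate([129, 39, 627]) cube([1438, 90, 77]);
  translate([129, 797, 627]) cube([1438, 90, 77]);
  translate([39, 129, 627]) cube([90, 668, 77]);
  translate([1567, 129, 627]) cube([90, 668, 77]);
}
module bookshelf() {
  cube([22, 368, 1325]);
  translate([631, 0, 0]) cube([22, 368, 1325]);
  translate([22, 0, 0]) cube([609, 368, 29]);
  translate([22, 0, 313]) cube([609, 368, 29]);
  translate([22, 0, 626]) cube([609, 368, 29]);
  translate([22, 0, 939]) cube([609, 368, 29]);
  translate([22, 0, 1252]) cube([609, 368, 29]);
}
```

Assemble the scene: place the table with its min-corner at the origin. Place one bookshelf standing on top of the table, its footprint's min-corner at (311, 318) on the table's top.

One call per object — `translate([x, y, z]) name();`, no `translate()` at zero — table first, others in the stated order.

table();
translate([311, 318, 753]) bookshelf();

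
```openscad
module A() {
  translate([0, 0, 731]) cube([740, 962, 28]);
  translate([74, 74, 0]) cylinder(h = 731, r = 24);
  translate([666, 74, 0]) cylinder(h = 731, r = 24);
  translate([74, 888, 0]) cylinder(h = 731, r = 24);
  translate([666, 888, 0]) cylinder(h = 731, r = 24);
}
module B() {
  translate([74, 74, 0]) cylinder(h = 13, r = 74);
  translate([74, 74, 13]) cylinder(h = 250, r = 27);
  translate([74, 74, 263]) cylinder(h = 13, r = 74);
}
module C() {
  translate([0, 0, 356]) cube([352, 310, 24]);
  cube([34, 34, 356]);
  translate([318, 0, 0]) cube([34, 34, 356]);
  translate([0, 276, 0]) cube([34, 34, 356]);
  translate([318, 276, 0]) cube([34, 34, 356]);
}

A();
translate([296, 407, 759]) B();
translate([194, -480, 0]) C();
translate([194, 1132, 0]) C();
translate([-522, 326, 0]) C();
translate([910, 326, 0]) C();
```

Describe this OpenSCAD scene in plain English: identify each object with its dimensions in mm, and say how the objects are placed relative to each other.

A is a table with a 740×962 mm rectangular top, 28 mm thick, top surface at z = 759 mm, supported by four round legs of 48 mm diameter, each leg's bounding box inset 50 mm from the nearest pair of top edges, running from the floor.

B is a spool: two coaxial disc flanges of radius 74 mm and thickness 13 mm, joined by a core cylinder of radius 27 mm and height 250 mm. The lower flange rests on z = 0 and the three cylinders share a vertical axis.

C is a four-legged stool. The seat is a 352×310×24 mm slab whose top surface is at z = 380 mm; four square legs, each 34×34 mm in cross-section, run from the floor (z = 0) to the underside of the seat, each flush with a corner of the seat.

The spool is on top of the table, centred. Four stools sit around the table at the −y, +y, −x, +x sides.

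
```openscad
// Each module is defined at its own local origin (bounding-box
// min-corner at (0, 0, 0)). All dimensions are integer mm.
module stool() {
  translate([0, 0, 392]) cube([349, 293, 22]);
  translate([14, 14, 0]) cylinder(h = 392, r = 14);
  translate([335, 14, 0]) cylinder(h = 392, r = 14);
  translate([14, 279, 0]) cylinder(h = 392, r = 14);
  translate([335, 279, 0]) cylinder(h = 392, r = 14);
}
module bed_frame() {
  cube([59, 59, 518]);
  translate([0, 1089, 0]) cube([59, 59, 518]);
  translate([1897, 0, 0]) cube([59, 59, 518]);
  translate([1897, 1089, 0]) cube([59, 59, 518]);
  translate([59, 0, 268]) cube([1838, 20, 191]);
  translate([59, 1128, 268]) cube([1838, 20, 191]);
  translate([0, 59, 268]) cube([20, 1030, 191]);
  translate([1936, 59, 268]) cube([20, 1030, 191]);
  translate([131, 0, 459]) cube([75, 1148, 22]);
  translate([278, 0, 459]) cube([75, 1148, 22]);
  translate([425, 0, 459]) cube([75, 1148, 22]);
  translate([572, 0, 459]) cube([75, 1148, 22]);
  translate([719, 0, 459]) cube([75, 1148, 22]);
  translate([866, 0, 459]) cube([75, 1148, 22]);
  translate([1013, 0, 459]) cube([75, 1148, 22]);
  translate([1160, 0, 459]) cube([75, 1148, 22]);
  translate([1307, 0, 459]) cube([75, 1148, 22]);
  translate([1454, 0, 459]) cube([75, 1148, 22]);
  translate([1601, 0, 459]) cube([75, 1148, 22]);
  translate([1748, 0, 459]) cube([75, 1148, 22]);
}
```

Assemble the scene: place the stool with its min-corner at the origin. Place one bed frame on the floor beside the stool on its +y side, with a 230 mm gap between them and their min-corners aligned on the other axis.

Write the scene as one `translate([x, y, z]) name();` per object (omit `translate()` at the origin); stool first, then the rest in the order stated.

stool();
translate([0, 523, 0]) bed_frame();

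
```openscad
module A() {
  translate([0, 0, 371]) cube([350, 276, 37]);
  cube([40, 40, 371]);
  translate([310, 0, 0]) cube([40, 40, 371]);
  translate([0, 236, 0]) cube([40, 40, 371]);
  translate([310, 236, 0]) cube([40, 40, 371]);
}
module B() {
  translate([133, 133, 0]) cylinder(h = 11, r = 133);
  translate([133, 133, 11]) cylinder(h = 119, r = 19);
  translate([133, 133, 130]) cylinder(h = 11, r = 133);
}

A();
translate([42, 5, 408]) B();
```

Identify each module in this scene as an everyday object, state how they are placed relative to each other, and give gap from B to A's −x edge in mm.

The spool's min-x is at 42; the stool's min-x is 0; gap = 42 mm.

A is a stool. B is a spool. The spool is on top of the stool, centred. The gap from the spool to the stool's −x edge is 42 mm.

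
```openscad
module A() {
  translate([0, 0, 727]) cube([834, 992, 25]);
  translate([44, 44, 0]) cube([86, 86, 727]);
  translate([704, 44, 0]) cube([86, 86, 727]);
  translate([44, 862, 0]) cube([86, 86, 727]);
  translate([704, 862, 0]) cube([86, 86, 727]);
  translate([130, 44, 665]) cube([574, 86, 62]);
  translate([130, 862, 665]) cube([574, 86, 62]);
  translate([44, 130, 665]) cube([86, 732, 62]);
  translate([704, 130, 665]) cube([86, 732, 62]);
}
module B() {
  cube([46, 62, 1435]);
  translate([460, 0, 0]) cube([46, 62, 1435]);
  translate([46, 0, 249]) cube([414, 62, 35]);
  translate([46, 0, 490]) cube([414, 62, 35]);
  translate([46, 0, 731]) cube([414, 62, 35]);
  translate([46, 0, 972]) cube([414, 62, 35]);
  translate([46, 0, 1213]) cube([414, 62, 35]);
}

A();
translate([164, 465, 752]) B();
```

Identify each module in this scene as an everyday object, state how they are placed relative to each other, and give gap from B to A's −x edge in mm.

The ladder's min-x is at 164; the table's min-x is 0; gap = 164 mm.

A is a table. B is a ladder. The ladder is on top of the table, centred. The gap from the ladder to the table's −x edge is 164 mm.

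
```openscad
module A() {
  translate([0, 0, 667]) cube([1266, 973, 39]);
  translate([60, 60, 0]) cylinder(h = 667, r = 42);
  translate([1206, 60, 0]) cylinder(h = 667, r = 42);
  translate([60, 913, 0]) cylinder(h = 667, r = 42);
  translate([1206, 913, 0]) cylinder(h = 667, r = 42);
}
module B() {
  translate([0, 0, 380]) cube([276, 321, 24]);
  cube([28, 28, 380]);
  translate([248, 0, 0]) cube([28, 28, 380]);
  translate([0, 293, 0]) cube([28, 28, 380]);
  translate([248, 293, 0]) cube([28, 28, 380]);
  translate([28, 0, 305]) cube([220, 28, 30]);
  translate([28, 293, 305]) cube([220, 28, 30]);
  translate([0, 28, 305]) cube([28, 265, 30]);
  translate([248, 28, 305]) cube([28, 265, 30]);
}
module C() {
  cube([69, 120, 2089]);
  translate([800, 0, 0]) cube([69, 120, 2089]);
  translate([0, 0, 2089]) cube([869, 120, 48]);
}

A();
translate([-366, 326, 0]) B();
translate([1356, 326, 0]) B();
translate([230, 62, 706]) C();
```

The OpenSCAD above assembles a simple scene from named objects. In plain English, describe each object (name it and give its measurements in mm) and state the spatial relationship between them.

A is a table: top 1266 mm (x) × 973 mm (y), 39 mm thick, upper face at z = 706 mm, on four round legs of 84 mm diameter, each leg's bounding box inset 18 mm from the nearest pair of top edges, running from z = 0 to the bottom of the top.

B is a four-legged stool. The seat is a 276×321×24 mm slab whose top surface is at z = 404 mm; four square legs, each 28×28 mm in cross-section, run from the floor (z = 0) to the underside of the seat, each flush with a corner of the seat. Four stretchers, 28 mm wide and 30 mm tall, connect adjacent legs with their undersides at z = 305 mm, each running between the inner faces of the legs it joins and aligned with the legs' outer faces on the other axis.

C is a rectangular door frame: two vertical jambs of 69×120 mm section, 2089 mm tall, with a clear opening 731 mm wide between their inner faces. A header 48 mm tall and 120 mm deep lies on top of the jambs and spans the full outside width.

Two stools sit around the table at the −x, +x sides. The door frame is on top of the table.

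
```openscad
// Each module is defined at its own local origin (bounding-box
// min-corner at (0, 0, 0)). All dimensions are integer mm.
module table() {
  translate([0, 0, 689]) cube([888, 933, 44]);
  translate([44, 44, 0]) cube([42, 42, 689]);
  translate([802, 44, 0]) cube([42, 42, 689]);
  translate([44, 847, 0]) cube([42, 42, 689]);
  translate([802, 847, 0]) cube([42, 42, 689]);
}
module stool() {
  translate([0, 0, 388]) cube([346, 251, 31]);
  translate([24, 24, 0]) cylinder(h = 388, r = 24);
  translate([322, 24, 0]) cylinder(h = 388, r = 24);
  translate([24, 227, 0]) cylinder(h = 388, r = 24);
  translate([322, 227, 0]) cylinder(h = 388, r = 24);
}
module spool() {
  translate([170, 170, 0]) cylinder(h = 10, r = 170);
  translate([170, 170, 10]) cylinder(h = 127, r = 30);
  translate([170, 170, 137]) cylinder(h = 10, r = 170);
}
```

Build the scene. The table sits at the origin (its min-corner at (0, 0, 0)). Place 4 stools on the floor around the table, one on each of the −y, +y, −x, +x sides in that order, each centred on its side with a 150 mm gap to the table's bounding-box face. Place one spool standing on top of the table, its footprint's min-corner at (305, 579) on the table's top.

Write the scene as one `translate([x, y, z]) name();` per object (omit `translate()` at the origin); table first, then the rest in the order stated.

table();
translate([271, -401, 0]) stool();
translate([271, 1083, 0]) stool();
translate([-496, 341, 0]) stool();
translate([1038, 341, 0]) stool();
translate([305, 579, 733]) spool();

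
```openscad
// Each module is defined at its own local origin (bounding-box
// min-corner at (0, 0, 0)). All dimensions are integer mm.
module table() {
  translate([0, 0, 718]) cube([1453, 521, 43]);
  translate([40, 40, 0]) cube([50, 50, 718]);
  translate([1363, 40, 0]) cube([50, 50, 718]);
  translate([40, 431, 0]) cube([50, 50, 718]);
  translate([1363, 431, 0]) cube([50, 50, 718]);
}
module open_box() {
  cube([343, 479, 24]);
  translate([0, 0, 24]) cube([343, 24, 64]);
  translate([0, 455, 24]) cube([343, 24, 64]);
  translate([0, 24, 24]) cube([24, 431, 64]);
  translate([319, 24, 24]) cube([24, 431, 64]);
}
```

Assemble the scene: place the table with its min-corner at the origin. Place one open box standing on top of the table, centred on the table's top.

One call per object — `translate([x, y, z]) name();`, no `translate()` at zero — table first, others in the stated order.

table();
translate([555, 21, 761]) open_box();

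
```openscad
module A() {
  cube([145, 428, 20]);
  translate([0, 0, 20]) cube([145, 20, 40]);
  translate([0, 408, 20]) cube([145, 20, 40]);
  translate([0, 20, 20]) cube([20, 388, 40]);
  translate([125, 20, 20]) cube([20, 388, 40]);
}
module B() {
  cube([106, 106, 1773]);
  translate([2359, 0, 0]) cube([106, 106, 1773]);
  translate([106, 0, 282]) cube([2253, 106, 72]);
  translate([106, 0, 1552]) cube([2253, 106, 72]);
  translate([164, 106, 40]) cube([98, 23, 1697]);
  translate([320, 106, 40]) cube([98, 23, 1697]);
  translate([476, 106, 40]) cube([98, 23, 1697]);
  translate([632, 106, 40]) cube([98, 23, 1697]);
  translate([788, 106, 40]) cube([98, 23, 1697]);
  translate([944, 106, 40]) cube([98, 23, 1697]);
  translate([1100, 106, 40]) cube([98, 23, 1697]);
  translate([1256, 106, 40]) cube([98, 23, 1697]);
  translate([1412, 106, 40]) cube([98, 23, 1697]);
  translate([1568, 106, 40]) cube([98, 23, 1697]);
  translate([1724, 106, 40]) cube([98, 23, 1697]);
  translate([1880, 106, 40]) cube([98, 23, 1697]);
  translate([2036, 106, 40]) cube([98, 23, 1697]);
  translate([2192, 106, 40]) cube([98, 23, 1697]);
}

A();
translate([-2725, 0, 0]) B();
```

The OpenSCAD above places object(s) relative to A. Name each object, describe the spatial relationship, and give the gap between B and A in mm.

The fence section's nearest face is 260 mm from the open box's −x face.

A is an open box. B is a fence section. The fence section is on the floor beside the open box on its −x side. The gap between the fence section and the open box is 260 mm.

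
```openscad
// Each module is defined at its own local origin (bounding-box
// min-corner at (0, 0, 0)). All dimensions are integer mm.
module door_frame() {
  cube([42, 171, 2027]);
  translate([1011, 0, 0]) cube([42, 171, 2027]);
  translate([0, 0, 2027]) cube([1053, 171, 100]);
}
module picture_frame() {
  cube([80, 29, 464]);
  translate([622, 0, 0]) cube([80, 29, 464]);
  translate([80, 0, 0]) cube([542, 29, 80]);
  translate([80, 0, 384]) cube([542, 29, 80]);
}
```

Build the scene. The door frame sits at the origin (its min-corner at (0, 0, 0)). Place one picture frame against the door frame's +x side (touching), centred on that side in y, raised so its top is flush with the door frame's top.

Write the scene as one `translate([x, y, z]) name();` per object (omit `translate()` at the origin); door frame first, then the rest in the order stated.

door_frame();
translate([1053, 71, 1663]) picture_frame();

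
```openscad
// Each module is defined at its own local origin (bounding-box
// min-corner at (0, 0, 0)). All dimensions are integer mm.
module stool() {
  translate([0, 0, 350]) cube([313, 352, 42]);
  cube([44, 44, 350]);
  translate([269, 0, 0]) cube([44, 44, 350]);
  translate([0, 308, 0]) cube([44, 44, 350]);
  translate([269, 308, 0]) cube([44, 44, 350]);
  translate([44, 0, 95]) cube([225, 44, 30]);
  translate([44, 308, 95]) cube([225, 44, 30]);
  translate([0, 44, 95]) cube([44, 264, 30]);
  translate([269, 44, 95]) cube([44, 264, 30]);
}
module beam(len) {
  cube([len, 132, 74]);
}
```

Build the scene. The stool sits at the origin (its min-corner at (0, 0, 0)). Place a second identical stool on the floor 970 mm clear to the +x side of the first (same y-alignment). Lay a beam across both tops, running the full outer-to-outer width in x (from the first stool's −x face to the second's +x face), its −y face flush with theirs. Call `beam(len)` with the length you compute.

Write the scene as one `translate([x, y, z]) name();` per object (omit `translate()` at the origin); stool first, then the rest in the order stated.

stool();
translate([1283, 0, 0]) stool();
translate([0, 0, 392]) beam(1596);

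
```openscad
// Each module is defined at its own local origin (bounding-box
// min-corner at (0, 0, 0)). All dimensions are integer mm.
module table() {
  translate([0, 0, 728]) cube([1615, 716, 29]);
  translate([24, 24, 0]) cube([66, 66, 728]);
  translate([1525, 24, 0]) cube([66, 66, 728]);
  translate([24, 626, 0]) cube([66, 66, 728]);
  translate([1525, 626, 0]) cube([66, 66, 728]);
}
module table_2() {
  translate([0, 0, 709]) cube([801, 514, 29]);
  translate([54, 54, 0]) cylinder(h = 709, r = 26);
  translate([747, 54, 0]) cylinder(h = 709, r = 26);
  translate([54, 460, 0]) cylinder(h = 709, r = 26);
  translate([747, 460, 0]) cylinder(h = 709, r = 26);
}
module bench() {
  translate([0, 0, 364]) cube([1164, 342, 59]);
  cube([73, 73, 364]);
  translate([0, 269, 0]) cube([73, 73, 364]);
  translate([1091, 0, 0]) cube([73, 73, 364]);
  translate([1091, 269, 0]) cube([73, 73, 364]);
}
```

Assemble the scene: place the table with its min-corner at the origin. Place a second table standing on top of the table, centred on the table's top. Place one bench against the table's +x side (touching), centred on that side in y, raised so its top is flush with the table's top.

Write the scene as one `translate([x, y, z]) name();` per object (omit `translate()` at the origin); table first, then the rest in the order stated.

table();
translate([407, 101, 757]) table_2();
translate([1615, 187, 334]) bench();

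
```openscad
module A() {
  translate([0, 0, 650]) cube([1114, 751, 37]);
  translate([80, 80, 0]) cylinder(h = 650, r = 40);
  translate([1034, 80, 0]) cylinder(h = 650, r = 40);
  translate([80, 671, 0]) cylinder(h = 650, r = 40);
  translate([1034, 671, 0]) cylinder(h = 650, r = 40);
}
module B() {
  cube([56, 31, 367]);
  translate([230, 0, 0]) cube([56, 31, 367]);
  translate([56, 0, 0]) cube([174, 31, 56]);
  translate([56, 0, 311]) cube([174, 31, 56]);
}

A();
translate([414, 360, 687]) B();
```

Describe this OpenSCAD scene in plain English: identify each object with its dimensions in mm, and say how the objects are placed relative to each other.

A is a rectangular dining table. The top is 1114×751×37 mm with its upper surface at z = 687 mm. It stands on four round legs of 80 mm diameter, each leg's bounding box inset 40 mm from the nearest pair of top edges, running from the floor to the underside of the top.

B is a rectangular picture frame lying in the x–z plane (depth along y). The opening is 174 mm wide (x) by 255 mm tall (z), surrounded by a border 56 mm wide on all four sides. The frame is 31 mm deep and is made of two full-height vertical stiles with two horizontal rails fitted between them.

The picture frame is on top of the table, centred.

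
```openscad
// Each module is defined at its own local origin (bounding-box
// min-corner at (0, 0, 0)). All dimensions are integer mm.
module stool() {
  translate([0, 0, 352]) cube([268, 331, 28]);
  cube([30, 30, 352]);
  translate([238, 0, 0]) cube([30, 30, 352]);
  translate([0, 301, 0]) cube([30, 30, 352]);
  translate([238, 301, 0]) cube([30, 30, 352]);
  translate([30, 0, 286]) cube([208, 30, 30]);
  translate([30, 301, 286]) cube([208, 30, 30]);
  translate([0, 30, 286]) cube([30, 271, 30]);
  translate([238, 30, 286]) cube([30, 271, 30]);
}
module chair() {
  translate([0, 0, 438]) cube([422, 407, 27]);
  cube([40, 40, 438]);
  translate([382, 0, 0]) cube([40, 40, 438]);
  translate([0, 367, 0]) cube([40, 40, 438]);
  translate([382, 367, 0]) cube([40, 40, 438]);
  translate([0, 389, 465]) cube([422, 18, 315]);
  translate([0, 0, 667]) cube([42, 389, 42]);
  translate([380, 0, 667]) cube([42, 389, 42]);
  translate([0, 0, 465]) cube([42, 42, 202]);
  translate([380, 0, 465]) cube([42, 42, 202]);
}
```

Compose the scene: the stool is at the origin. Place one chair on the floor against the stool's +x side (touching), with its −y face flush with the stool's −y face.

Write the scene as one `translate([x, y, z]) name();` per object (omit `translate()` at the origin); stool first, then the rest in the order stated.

stool();
translate([268, 0, 0]) chair();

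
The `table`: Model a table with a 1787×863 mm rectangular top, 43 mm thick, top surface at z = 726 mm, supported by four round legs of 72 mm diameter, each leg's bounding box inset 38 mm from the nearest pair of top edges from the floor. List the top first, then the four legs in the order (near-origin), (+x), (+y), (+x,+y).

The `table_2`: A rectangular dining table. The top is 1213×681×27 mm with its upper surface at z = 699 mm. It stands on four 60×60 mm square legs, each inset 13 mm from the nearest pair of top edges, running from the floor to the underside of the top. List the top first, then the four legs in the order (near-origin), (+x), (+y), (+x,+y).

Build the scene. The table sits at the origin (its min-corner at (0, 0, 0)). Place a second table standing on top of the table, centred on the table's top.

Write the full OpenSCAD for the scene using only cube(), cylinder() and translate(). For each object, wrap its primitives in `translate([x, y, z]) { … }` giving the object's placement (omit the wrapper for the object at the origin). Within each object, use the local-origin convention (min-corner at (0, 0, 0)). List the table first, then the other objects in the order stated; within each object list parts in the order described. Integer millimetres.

translate([0, 0, 683]) cube([1787, 863, 43]);
translate([74, 74, 0]) cylinder(h = 683, r = 36);
translate([1713, 74, 0]) cylinder(h = 683, r = 36);
translate([74, 789, 0]) cylinder(h = 683, r = 36);
translate([1713, 789, 0]) cylinder(h = 683, r = 36);
translate([287, 91, 726]) {
  translate([0, 0, 672]) cube([1213, 681, 27]);
  translate([13, 13, 0]) cube([60, 60, 672]);
  translate([1140, 13, 0]) cube([60, 60, 672]);
  translate([13, 608, 0]) cube([60, 60, 672]);
  translate([1140, 608, 0]) cube([60, 60, 672]);
}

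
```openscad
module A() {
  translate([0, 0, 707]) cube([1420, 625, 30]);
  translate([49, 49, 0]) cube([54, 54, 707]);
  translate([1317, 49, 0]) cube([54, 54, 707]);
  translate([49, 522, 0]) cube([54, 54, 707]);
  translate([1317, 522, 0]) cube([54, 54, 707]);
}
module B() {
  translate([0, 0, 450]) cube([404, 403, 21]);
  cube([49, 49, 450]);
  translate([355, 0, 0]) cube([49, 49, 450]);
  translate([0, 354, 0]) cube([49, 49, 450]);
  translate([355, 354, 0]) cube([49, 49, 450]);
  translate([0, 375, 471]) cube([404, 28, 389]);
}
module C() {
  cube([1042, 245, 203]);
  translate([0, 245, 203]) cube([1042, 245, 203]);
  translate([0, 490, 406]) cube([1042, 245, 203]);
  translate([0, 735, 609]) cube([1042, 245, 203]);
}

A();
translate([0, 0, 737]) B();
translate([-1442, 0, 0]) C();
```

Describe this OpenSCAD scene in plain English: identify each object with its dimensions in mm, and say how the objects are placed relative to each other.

A is a table: top 1420 mm (x) × 625 mm (y), 30 mm thick, upper face at z = 737 mm, on four 54×54 mm square legs, each inset 49 mm from the nearest pair of top edges, running from z = 0 to the bottom of the top.

B is a chair: 404×403 mm seat, 21 mm thick, top at z = 471 mm, on four 49 mm square corner legs flush with the seat edges. A 28 mm thick backrest slab spans the full seat width, extending 389 mm above the seat top, its back face flush with the seat's +y edge.

C is a straight staircase of 4 solid steps. Each step is 1042 mm wide (x), 245 mm deep (y, the going) and 203 mm tall (the rise). The first step rests on the floor; each subsequent step sits one going further in +y and one rise higher in +z, directly behind and above the previous step with no overlap.

The chair is on top of the table. The staircase is on the floor beside the table on its −x side.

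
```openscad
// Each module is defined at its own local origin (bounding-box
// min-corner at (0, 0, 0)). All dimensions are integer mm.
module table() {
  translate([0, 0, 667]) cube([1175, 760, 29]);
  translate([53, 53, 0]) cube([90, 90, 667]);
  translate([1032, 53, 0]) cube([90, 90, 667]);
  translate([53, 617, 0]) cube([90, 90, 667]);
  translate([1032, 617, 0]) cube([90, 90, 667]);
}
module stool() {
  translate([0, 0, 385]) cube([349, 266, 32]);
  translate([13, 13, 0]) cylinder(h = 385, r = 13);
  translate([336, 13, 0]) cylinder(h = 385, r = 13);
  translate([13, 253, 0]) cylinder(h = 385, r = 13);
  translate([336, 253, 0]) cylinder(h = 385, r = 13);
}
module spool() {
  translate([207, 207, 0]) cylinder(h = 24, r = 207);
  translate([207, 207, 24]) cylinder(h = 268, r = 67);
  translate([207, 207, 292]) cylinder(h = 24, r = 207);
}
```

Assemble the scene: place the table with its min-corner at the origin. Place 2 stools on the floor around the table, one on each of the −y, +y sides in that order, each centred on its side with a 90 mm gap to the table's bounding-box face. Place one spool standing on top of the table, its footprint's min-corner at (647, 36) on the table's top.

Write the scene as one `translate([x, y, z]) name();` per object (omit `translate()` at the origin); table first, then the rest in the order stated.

table();
translate([413, -356, 0]) stool();
translate([413, 850, 0]) stool();
translate([647, 36, 696]) spool();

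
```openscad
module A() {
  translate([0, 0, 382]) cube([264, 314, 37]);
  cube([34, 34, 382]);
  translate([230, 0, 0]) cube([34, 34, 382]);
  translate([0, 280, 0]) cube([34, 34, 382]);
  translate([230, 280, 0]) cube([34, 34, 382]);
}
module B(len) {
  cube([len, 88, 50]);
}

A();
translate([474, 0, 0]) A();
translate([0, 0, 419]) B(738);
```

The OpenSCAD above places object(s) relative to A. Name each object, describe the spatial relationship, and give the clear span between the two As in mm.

A is a stool. B is a beam. A beam spans the tops of two stools. The clear span between the two stools is 210 mm.

Second stool starts at x = 474; first ends at x = 264; clear span = 474 − 264 = 210 mm.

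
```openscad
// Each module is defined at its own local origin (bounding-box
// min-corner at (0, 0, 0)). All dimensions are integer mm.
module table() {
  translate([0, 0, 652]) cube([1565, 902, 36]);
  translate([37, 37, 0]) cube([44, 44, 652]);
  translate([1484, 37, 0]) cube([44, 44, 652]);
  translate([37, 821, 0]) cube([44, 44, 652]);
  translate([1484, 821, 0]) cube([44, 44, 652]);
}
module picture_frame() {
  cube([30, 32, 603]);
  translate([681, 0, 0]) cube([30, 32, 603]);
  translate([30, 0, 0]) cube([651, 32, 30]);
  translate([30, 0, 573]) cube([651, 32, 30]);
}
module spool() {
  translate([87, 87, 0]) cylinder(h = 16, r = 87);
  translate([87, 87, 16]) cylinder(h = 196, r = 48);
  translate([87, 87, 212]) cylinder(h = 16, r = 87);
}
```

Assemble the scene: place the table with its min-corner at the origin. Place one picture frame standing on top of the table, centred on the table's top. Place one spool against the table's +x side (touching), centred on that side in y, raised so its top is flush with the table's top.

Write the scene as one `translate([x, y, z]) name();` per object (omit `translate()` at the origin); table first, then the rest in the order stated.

table();
translate([427, 435, 688]) picture_frame();
translate([1565, 364, 460]) spool();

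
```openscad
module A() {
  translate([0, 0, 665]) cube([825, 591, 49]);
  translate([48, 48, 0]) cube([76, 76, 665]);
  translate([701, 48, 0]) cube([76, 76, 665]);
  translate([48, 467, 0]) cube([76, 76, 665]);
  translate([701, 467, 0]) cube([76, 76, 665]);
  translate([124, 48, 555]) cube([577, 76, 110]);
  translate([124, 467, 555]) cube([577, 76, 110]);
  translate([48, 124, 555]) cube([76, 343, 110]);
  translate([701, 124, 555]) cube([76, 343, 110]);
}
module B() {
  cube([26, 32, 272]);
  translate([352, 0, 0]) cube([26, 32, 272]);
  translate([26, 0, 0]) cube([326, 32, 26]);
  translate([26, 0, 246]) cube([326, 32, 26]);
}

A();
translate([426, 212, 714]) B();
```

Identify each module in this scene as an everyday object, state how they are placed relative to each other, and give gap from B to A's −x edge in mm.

A is a table. B is a picture frame. The picture frame is on top of the table. The gap from the picture frame to the table's −x edge is 426 mm.

The picture frame's min-x is at 426; the table's min-x is 0; gap = 426 mm.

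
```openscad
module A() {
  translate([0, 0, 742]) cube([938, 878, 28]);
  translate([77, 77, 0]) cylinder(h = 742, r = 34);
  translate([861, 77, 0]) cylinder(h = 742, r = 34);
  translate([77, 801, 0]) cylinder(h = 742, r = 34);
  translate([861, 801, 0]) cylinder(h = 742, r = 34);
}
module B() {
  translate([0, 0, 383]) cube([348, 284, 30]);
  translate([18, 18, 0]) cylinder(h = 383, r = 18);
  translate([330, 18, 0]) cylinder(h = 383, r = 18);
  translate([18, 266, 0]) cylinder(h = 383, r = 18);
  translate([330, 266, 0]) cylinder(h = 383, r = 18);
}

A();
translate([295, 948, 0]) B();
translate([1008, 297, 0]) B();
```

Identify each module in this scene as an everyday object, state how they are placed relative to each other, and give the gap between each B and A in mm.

A is a table. B is a stool. Two stools sit around the table at the +y, +x sides. The gap between each stool and the table is 70 mm.

Each stool's nearest face is 70 mm from the table's bounding box.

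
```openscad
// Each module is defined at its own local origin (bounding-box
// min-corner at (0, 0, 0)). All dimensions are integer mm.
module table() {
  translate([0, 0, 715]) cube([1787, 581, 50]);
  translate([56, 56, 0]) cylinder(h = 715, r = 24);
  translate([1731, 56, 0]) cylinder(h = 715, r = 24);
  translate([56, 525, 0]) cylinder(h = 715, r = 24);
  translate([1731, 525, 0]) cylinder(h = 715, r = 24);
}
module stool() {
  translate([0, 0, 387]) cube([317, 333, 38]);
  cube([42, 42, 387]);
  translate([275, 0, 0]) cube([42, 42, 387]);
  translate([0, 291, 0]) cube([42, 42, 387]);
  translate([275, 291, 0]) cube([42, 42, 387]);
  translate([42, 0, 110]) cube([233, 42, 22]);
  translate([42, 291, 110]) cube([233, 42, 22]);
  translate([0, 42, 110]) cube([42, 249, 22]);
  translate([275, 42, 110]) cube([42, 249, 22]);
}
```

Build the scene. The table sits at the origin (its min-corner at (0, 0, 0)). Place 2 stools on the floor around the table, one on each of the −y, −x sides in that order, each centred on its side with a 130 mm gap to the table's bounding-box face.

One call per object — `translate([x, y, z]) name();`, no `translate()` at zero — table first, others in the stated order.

table();
translate([735, -463, 0]) stool();
translate([-447, 124, 0]) stool();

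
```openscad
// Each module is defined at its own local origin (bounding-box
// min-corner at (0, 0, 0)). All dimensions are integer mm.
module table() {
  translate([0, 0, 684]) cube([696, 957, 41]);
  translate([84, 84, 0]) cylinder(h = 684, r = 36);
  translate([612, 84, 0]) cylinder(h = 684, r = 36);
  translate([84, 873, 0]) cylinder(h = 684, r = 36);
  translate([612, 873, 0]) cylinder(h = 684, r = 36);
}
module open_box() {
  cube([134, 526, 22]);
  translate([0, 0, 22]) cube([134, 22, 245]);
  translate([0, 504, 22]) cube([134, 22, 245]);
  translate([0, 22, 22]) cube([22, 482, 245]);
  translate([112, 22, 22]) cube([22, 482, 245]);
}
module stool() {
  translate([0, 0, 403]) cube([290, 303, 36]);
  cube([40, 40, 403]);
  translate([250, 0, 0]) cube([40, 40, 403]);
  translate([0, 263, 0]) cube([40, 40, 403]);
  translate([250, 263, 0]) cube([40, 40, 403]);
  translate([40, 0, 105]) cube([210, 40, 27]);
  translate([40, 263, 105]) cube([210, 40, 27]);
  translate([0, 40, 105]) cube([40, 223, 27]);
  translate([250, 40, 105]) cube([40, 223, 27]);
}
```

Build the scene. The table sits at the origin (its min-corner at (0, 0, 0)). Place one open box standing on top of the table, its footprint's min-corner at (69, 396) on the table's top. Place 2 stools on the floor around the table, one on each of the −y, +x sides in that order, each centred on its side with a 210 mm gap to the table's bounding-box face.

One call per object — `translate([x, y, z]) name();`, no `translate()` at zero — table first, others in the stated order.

table();
translate([69, 396, 725]) open_box();
translate([203, -513, 0]) stool();
translate([906, 327, 0]) stool();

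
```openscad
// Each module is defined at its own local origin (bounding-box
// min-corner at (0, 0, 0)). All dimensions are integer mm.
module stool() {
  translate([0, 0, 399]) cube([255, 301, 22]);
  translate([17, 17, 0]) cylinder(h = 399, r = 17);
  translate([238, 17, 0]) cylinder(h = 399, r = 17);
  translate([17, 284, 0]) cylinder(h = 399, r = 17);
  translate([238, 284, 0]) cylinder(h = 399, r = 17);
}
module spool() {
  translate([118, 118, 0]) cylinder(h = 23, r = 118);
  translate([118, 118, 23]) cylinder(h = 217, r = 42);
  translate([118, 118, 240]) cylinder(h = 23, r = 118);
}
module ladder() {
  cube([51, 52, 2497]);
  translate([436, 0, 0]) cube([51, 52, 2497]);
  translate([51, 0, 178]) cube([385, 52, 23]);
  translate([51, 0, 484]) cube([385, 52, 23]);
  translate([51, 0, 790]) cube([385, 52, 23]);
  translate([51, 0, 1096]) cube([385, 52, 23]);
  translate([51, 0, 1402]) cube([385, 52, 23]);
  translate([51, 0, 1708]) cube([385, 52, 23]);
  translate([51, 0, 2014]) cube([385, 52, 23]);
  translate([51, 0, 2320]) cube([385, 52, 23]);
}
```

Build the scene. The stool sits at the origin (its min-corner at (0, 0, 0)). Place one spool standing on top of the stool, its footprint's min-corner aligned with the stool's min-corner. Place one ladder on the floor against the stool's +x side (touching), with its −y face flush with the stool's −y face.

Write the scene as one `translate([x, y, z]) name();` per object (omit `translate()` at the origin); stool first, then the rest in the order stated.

stool();
translate([0, 0, 421]) spool();
translate([255, 0, 0]) ladder();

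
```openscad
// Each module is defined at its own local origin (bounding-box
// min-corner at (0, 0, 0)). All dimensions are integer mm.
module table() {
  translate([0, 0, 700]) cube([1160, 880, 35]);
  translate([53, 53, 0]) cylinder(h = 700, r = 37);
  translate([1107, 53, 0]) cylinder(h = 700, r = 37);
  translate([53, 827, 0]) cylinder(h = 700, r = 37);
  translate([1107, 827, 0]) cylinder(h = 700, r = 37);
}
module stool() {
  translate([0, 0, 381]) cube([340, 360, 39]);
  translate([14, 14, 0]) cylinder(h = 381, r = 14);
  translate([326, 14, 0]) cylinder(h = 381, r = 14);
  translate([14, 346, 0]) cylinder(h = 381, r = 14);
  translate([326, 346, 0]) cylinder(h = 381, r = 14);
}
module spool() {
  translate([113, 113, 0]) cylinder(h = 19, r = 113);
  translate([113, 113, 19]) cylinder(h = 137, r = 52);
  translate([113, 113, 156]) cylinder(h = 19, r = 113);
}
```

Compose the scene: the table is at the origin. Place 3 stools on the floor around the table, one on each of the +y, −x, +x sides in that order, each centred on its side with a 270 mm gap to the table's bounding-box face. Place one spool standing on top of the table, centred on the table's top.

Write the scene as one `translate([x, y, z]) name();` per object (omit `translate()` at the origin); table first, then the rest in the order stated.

table();
translate([410, 1150, 0]) stool();
translate([-610, 260, 0]) stool();
translate([1430, 260, 0]) stool();
translate([467, 327, 735]) spool();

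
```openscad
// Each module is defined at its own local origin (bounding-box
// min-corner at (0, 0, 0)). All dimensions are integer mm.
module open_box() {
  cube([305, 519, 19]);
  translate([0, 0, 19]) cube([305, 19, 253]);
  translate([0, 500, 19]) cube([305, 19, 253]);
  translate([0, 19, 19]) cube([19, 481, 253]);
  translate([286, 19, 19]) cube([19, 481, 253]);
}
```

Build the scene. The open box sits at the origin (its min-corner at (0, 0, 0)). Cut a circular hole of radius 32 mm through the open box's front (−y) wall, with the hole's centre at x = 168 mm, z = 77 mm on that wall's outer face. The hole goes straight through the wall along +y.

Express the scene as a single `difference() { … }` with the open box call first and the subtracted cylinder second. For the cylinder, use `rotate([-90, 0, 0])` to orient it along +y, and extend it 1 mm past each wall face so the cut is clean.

difference() {
  open_box();
  translate([168, -1, 77]) rotate([-90, 0, 0]) cylinder(h = 21, r = 32);
}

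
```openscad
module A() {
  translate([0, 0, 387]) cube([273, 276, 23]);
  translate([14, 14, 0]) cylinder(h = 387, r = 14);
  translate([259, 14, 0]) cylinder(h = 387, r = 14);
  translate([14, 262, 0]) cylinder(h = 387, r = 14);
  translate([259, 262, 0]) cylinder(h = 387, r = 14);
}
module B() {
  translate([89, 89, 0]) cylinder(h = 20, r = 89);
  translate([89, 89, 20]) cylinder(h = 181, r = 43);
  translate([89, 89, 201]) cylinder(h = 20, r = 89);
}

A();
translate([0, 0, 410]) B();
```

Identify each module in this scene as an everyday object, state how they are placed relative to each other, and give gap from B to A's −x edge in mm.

The spool's min-x is at 0; the stool's min-x is 0; gap = 0 mm.

A is a stool. B is a spool. The spool is on top of the stool. The gap from the spool to the stool's −x edge is 0 mm.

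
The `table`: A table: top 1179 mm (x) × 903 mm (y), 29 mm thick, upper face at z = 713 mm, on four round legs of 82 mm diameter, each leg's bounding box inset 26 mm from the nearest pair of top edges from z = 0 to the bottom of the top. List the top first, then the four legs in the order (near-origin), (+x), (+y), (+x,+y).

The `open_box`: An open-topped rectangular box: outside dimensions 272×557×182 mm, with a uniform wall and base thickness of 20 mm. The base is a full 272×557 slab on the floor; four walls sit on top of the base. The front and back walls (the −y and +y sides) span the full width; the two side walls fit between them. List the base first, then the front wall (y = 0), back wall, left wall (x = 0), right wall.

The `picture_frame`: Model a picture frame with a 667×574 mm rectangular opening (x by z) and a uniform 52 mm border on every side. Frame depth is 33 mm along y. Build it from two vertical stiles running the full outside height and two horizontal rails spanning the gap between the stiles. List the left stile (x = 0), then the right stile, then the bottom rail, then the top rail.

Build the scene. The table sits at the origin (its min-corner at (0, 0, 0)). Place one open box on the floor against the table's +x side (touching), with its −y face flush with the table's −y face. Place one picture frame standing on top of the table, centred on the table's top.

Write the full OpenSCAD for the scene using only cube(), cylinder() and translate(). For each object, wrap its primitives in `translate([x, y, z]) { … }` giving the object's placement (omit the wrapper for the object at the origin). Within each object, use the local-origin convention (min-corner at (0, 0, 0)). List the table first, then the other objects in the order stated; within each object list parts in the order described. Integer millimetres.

translate([0, 0, 684]) cube([1179, 903, 29]);
translate([67, 67, 0]) cylinder(h = 684, r = 41);
translate([1112, 67, 0]) cylinder(h = 684, r = 41);
translate([67, 836, 0]) cylinder(h = 684, r = 41);
translate([1112, 836, 0]) cylinder(h = 684, r = 41);
translate([1179, 0, 0]) {
  cube([272, 557, 20]);
  translate([0, 0, 20]) cube([272, 20, 162]);
  translate([0, 537, 20]) cube([272, 20, 162]);
  translate([0, 20, 20]) cube([20, 517, 162]);
  translate([252, 20, 20]) cube([20, 517, 162]);
}
translate([204, 435, 713]) {
  cube([52, 33, 678]);
  translate([719, 0, 0]) cube([52, 33, 678]);
  translate([52, 0, 0]) cube([667, 33, 52]);
  translate([52, 0, 626]) cube([667, 33, 52]);
}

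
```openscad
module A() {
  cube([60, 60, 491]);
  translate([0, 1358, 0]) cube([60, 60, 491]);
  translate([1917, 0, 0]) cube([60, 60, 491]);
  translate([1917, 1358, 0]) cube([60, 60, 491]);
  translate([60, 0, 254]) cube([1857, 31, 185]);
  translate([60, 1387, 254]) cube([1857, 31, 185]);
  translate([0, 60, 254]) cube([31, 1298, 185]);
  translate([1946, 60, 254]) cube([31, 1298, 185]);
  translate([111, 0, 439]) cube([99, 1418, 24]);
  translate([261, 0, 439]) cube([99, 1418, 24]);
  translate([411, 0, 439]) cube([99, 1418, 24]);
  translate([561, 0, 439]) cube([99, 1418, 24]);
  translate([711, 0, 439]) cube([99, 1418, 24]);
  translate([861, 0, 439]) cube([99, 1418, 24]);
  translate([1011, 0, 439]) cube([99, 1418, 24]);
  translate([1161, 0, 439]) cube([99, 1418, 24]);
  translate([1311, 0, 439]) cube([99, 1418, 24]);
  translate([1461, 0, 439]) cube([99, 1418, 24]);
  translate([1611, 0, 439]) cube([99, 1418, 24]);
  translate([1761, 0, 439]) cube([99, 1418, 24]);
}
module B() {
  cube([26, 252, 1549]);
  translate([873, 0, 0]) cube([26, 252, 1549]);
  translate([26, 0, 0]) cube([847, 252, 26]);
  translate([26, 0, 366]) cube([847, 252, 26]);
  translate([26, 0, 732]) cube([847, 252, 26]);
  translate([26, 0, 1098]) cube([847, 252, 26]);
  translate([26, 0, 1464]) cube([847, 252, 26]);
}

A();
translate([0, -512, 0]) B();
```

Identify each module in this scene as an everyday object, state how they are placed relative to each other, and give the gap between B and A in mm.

The bookshelf's nearest face is 260 mm from the bed frame's −y face.

A is a bed frame. B is a bookshelf. The bookshelf is on the floor beside the bed frame on its −y side. The gap between the bookshelf and the bed frame is 260 mm.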